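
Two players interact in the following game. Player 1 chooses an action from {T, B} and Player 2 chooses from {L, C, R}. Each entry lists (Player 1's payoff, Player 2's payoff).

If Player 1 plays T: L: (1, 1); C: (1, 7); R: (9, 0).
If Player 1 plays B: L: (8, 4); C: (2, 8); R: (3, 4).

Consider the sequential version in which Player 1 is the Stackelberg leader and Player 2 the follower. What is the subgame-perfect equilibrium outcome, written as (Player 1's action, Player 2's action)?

(B, C)

Solve by backward induction (Player 1 leads).
- T: BR = C, leader payoff 1.
- B: BR = C, leader payoff 2.
Maximizing over 1, 2, Player 1 chooses B. Subgame-perfect outcome: (B, C) with payoffs (2, 8).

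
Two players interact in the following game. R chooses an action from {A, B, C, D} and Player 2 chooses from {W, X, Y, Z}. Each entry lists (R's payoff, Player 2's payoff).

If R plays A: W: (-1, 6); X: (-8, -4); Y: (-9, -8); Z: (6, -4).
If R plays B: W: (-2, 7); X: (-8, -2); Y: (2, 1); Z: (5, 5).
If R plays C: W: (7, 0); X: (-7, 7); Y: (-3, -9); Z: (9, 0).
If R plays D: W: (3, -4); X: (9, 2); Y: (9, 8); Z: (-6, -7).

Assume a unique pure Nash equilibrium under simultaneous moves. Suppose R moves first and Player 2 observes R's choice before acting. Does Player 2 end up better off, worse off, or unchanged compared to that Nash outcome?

Solve by backward induction (R leads).
- A: BR = W, leader payoff -1.
- B: BR = W, leader payoff -2.
- C: BR = X, leader payoff -7.
- D: BR = Y, leader payoff 9.
R's induced payoffs are -1, -2, -7, 9, so R commits to D. Subgame-perfect outcome: (D, Y) with payoffs (9, 8).
Under simultaneous play:
R's best replies: W→C; X→D; Y→D; Z→C.
Player 2's best replies: A→W; B→W; C→X; D→Y.
The unique mutual best reply is (D, Y), giving (9, 8).
Player 2 earns 8 sequentially versus 8 at the Nash outcome: unchanged.

unchanged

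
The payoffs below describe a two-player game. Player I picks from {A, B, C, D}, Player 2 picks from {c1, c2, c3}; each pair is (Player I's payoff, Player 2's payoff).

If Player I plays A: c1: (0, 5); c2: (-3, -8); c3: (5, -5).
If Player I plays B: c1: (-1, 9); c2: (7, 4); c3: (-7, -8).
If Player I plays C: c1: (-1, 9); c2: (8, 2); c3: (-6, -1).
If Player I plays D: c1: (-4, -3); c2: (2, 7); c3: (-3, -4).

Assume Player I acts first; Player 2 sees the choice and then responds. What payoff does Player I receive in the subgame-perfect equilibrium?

Work backward from Player 2's decision.
- A → Player 2 plays c1 (best of 5, -8, -5); Player I gets 0.
- B → Player 2 plays c1 (best of 9, 4, -8); Player I gets -1.
- C → Player 2 plays c1 (best of 9, 2, -1); Player I gets -1.
- D → Player 2 plays c2 (best of -3, 7, -4); Player I gets 2.
Player I's induced payoffs are 0, -1, -1, 2, so Player I commits to D. Subgame-perfect outcome: (D, c2) with payoffs (2, 7).

2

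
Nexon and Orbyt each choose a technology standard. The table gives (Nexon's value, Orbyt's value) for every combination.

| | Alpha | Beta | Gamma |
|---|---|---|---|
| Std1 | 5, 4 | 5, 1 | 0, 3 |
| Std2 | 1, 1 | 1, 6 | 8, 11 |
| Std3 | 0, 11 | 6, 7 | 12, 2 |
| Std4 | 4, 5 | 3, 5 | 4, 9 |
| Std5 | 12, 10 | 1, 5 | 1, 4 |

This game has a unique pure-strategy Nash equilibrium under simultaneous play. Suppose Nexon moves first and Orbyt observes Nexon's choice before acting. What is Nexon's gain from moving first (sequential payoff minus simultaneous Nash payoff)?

Backward induction with Nexon moving first.
- Std1: BR = Alpha, leader payoff 5.
- Std2: BR = Gamma, leader payoff 8.
- Std3: BR = Alpha, leader payoff 0.
- Std4: BR = Gamma, leader payoff 4.
- Std5: BR = Alpha, leader payoff 12.
Among 5, 8, 0, 4, 12, the best is 12 at Std5. Subgame-perfect outcome: (Std5, Alpha) with payoffs (12, 10).
For the simultaneous game, intersect best replies.
Nexon's best replies: Alpha→Std5; Beta→Std3; Gamma→Std3.
Orbyt's best replies: Std1→Alpha; Std2→Gamma; Std3→Alpha; Std4→Gamma; Std5→Alpha.
The unique mutual best reply is (Std5, Alpha), giving (12, 10).
Nexon's commitment gain: 12 − 12 = 0.

0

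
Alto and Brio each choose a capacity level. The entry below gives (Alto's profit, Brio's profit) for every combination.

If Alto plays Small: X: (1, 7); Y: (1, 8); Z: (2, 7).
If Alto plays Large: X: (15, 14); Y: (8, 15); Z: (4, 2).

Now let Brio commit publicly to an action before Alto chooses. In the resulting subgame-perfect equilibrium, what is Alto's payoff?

Work backward from Alto's decision.
- X → Alto plays Large (best of 1, 15); Brio gets 14.
- Y → Alto plays Large (best of 1, 8); Brio gets 15.
- Z → Alto plays Large (best of 2, 4); Brio gets 2.
Maximizing over 14, 15, 2, Brio chooses Y. Subgame-perfect outcome: (Large, Y) with payoffs (8, 15).

8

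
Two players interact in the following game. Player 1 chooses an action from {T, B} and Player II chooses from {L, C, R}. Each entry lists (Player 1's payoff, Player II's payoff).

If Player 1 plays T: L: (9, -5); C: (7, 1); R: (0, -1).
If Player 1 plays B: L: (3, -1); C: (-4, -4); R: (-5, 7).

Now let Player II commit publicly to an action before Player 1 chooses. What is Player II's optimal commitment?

Solve by backward induction (Player II leads).
- L: Player 1 compares 9, 3 and picks T; Player II would get -5.
- C: Player 1 compares 7, -4 and picks T; Player II would get 1.
- R: Player 1 compares 0, -5 and picks T; Player II would get -1.
Player II's induced payoffs are -5, 1, -1, so Player II commits to C. Subgame-perfect outcome: (T, C) with payoffs (7, 1).

C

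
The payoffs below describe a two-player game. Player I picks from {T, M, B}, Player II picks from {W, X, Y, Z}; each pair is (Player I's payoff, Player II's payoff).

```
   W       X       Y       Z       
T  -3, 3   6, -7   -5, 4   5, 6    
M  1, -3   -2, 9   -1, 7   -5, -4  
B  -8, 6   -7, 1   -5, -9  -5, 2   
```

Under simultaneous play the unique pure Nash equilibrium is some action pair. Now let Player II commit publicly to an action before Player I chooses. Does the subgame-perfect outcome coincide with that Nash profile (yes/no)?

Work backward from Player I's decision.
- W → Player I plays M (best of -3, 1, -8); Player II gets -3.
- X → Player I plays T (best of 6, -2, -7); Player II gets -7.
- Y → Player I plays M (best of -5, -1, -5); Player II gets 7.
- Z → Player I plays T (best of 5, -5, -5); Player II gets 6.
Player II's induced payoffs are -3, -7, 7, 6, so Player II commits to Y. Subgame-perfect outcome: (M, Y) with payoffs (-1, 7).
For the simultaneous game, intersect best replies.
Player I's best replies: W→M; X→T; Y→M; Z→T.
Player II's best replies: T→Z; M→X; B→W.
The unique mutual best reply is (T, Z), giving (5, 6).
Sequential outcome (M, Y) differs from the Nash profile (T, Z).

no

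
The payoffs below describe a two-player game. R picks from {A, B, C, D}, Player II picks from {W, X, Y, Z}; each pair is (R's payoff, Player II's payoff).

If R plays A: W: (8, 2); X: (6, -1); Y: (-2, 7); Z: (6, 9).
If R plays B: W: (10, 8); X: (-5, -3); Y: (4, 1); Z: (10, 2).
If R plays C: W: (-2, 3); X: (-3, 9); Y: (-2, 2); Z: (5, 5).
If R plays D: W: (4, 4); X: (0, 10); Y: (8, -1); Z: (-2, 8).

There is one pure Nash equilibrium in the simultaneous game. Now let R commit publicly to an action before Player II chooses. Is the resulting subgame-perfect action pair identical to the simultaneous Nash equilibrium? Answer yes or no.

yes

Player II best-responds to each possible R move:
- A: BR = Z, leader payoff 6.
- B: BR = W, leader payoff 10.
- C: BR = X, leader payoff -3.
- D: BR = X, leader payoff 0.
Maximizing over 6, 10, -3, 0, R chooses B. Subgame-perfect outcome: (B, W) with payoffs (10, 8).
Under simultaneous play:
R's best replies: W→B; X→A; Y→D; Z→B.
Player II's best replies: A→Z; B→W; C→X; D→X.
The unique mutual best reply is (B, W), giving (10, 8).
Sequential outcome (B, W) coincides with the Nash profile (B, W).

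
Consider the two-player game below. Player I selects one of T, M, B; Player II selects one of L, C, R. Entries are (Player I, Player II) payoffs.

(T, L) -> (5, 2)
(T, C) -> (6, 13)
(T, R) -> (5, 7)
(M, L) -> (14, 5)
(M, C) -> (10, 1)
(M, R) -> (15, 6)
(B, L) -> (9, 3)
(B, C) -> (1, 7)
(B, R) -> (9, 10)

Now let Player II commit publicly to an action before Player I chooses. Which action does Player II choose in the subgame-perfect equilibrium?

R

Solve by backward induction (Player II leads).
- L → Player I plays M (best of 5, 14, 9); Player II gets 5.
- C → Player I plays M (best of 6, 10, 1); Player II gets 1.
- R → Player I plays M (best of 5, 15, 9); Player II gets 6.
Among 5, 1, 6, the best is 6 at R. Subgame-perfect outcome: (M, R) with payoffs (15, 6).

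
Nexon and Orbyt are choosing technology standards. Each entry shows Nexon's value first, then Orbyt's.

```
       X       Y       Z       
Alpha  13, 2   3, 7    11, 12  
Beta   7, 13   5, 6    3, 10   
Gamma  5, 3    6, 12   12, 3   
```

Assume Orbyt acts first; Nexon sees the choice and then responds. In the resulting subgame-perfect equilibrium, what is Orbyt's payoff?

Nexon best-responds to each possible Orbyt move:
- X → Nexon plays Alpha (best of 13, 7, 5); Orbyt gets 2.
- Y → Nexon plays Gamma (best of 3, 5, 6); Orbyt gets 12.
- Z → Nexon plays Gamma (best of 11, 3, 12); Orbyt gets 3.
Orbyt's induced payoffs are 2, 12, 3, so Orbyt commits to Y. Subgame-perfect outcome: (Gamma, Y) with payoffs (6, 12).

12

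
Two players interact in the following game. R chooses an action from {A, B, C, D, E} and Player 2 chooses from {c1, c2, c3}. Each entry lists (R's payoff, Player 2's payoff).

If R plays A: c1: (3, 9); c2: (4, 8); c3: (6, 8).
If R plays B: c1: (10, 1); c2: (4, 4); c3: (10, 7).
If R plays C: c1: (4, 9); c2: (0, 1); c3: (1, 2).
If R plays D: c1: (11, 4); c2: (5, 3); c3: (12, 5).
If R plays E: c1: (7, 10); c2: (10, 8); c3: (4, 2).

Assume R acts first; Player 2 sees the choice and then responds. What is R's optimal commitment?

Solve by backward induction (R leads).
- A → Player 2 plays c1 (best of 9, 8, 8); R gets 3.
- B → Player 2 plays c3 (best of 1, 4, 7); R gets 10.
- C → Player 2 plays c1 (best of 9, 1, 2); R gets 4.
- D → Player 2 plays c3 (best of 4, 3, 5); R gets 12.
- E → Player 2 plays c1 (best of 10, 8, 2); R gets 7.
Among 3, 10, 4, 12, 7, the best is 12 at D. Subgame-perfect outcome: (D, c3) with payoffs (12, 5).

D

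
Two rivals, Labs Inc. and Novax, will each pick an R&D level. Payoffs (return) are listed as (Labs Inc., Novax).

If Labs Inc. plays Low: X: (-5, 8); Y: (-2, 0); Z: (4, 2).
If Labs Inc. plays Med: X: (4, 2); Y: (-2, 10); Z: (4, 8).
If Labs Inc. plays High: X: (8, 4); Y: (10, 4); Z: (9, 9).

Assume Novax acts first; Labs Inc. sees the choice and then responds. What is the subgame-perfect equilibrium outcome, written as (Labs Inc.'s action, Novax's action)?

(High, Z)

Solve by backward induction (Novax leads).
- X: BR = High, leader payoff 4.
- Y: BR = High, leader payoff 4.
- Z: BR = High, leader payoff 9.
Among 4, 4, 9, the best is 9 at Z. Subgame-perfect outcome: (High, Z) with payoffs (9, 9).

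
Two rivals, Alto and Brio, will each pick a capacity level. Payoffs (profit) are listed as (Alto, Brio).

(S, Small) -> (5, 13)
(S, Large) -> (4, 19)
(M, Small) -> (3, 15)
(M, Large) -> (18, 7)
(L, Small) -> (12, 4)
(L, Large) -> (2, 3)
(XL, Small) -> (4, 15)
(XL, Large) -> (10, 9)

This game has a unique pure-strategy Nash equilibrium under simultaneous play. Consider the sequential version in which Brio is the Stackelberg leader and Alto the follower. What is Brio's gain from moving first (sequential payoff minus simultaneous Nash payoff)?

Backward induction with Brio moving first.
- Small → Alto plays L (best of 5, 3, 12, 4); Brio gets 4.
- Large → Alto plays M (best of 4, 18, 2, 10); Brio gets 7.
Brio's induced payoffs are 4, 7, so Brio commits to Large. Subgame-perfect outcome: (M, Large) with payoffs (18, 7).
Now find the simultaneous Nash equilibrium.
Alto's best replies: Small→L; Large→M.
Brio's best replies: S→Large; M→Small; L→Small; XL→Small.
Only (L, Small) has each player best-responding; Nash payoffs (12, 4).
Brio's commitment gain: 7 − 4 = 3.

3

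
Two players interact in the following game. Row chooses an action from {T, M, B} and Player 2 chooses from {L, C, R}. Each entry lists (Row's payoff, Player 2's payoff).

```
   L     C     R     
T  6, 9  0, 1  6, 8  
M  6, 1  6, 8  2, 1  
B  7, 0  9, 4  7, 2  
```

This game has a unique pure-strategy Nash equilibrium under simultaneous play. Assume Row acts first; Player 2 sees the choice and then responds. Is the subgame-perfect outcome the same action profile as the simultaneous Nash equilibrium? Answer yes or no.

Solve by backward induction (Row leads).
- T: BR = L, leader payoff 6.
- M: BR = C, leader payoff 6.
- B: BR = C, leader payoff 9.
Maximizing over 6, 6, 9, Row chooses B. Subgame-perfect outcome: (B, C) with payoffs (9, 4).
For the simultaneous game, intersect best replies.
Row's best replies: L→B; C→B; R→B.
Player 2's best replies: T→L; M→C; B→C.
Only (B, C) has each player best-responding; Nash payoffs (9, 4).
Sequential outcome (B, C) coincides with the Nash profile (B, C).

yes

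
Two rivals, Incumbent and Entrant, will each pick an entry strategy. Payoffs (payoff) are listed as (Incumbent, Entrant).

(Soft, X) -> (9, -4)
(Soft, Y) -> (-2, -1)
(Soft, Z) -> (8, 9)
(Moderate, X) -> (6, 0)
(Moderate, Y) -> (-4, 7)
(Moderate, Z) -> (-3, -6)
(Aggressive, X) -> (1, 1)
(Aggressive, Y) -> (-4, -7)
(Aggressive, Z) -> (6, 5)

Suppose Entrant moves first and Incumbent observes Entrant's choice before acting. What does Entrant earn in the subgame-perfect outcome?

Solve by backward induction (Entrant leads).
- X: Incumbent compares 9, 6, 1 and picks Soft; Entrant would get -4.
- Y: Incumbent compares -2, -4, -4 and picks Soft; Entrant would get -1.
- Z: Incumbent compares 8, -3, 6 and picks Soft; Entrant would get 9.
Entrant's induced payoffs are -4, -1, 9, so Entrant commits to Z. Subgame-perfect outcome: (Soft, Z) with payoffs (8, 9).

9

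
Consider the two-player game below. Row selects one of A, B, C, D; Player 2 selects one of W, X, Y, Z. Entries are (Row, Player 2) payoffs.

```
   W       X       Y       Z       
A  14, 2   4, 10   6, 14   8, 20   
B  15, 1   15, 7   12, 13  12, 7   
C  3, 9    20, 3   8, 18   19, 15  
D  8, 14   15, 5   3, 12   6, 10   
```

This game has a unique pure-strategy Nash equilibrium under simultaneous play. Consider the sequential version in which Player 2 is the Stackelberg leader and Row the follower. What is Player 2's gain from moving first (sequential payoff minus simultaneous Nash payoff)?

Backward induction with Player 2 moving first.
- W → Row plays B (best of 14, 15, 3, 8); Player 2 gets 1.
- X → Row plays C (best of 4, 15, 20, 15); Player 2 gets 3.
- Y → Row plays B (best of 6, 12, 8, 3); Player 2 gets 13.
- Z → Row plays C (best of 8, 12, 19, 6); Player 2 gets 15.
Player 2's induced payoffs are 1, 3, 13, 15, so Player 2 commits to Z. Subgame-perfect outcome: (C, Z) with payoffs (19, 15).
For the simultaneous game, intersect best replies.
Row's best replies: W→B; X→C; Y→B; Z→C.
Player 2's best replies: A→Z; B→Y; C→Y; D→W.
The unique mutual best reply is (B, Y), giving (12, 13).
Player 2's commitment gain: 15 − 13 = 2.

2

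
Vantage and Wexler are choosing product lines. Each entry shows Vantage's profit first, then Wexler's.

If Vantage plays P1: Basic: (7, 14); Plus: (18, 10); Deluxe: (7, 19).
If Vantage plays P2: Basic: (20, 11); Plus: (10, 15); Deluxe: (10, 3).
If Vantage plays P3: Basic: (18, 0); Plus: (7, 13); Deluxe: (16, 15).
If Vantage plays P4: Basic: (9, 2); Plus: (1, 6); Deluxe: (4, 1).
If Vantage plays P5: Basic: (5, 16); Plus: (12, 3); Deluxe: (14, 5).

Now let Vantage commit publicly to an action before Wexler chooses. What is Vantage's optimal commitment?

Work backward from Wexler's decision.
- P1 → Wexler plays Deluxe (best of 14, 10, 19); Vantage gets 7.
- P2 → Wexler plays Plus (best of 11, 15, 3); Vantage gets 10.
- P3 → Wexler plays Deluxe (best of 0, 13, 15); Vantage gets 16.
- P4 → Wexler plays Plus (best of 2, 6, 1); Vantage gets 1.
- P5 → Wexler plays Basic (best of 16, 3, 5); Vantage gets 5.
Among 7, 10, 16, 1, 5, the best is 16 at P3. Subgame-perfect outcome: (P3, Deluxe) with payoffs (16, 15).

P3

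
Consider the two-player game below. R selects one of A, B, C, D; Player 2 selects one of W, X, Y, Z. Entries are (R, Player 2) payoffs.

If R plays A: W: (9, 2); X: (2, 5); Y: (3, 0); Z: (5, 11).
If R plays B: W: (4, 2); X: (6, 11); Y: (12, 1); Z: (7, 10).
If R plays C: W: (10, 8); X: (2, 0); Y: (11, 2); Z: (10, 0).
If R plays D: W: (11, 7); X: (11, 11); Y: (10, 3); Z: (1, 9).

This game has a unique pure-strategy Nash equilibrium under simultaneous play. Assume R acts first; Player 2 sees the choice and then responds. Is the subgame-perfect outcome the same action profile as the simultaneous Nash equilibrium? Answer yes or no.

Backward induction with R moving first.
- A: Player 2 compares 2, 5, 0, 11 and picks Z; R would get 5.
- B: Player 2 compares 2, 11, 1, 10 and picks X; R would get 6.
- C: Player 2 compares 8, 0, 2, 0 and picks W; R would get 10.
- D: Player 2 compares 7, 11, 3, 9 and picks X; R would get 11.
Maximizing over 5, 6, 10, 11, R chooses D. Subgame-perfect outcome: (D, X) with payoffs (11, 11).
Now find the simultaneous Nash equilibrium.
R's best replies: W→D; X→D; Y→B; Z→C.
Player 2's best replies: A→Z; B→X; C→W; D→X.
Only (D, X) has each player best-responding; Nash payoffs (11, 11).
Sequential outcome (D, X) coincides with the Nash profile (D, X).

yes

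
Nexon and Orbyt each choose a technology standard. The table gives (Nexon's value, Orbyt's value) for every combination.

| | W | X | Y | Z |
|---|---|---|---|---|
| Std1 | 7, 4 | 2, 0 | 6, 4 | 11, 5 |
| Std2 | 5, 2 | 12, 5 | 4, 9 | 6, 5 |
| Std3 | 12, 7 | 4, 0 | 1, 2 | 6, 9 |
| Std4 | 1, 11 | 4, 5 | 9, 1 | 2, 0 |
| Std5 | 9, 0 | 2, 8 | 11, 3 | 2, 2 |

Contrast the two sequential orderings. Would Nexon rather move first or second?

second

If Nexon leads: Orbyt's best replies are Std1→Z, Std2→Y, Std3→Z, Std4→W, Std5→X; Nexon's induced payoffs 11, 4, 6, 1, 2; outcome (Std1, Z), payoffs (11, 5).
If Orbyt leads: Nexon's best replies are W→Std3, X→Std2, Y→Std5, Z→Std1; Orbyt's induced payoffs 7, 5, 3, 5; outcome (Std3, W), payoffs (12, 7).
Nexon gets 11 moving first and 12 moving second, so Nexon prefers to move second.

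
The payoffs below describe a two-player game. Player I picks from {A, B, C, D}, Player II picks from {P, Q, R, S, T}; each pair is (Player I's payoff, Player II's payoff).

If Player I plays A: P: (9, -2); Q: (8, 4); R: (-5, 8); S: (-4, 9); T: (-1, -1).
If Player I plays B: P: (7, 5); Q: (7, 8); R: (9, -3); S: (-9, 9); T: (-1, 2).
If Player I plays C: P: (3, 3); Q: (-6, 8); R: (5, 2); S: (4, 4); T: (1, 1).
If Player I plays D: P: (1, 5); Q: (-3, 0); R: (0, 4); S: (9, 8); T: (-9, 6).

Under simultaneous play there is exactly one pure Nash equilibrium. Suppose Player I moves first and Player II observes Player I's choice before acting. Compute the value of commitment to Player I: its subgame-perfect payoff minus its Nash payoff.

0

Player II best-responds to each possible Player I move:
- A: BR = S, leader payoff -4.
- B: BR = S, leader payoff -9.
- C: BR = Q, leader payoff -6.
- D: BR = S, leader payoff 9.
Player I's induced payoffs are -4, -9, -6, 9, so Player I commits to D. Subgame-perfect outcome: (D, S) with payoffs (9, 8).
For the simultaneous game, intersect best replies.
Player I's best replies: P→A; Q→A; R→B; S→D; T→C.
Player II's best replies: A→S; B→S; C→Q; D→S.
The unique mutual best reply is (D, S), giving (9, 8).
Player I's commitment gain: 9 − 9 = 0.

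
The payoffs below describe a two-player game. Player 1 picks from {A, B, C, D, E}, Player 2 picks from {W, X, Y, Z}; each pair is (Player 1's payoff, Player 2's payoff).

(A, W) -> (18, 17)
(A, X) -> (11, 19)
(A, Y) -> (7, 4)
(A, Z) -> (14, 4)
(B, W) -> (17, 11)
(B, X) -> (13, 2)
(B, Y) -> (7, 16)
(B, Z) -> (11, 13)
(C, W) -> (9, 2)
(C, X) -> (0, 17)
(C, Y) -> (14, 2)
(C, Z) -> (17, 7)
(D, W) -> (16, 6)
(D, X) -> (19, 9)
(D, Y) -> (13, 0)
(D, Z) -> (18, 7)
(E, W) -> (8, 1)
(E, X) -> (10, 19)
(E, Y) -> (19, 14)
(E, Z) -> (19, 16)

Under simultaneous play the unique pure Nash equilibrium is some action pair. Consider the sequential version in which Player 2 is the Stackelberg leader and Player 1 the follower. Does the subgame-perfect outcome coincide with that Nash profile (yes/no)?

no

Work backward from Player 1's decision.
- W: BR = A, leader payoff 17.
- X: BR = D, leader payoff 9.
- Y: BR = E, leader payoff 14.
- Z: BR = E, leader payoff 16.
Maximizing over 17, 9, 14, 16, Player 2 chooses W. Subgame-perfect outcome: (A, W) with payoffs (18, 17).
Now find the simultaneous Nash equilibrium.
Player 1's best replies: W→A; X→D; Y→E; Z→E.
Player 2's best replies: A→X; B→Y; C→X; D→X; E→X.
Only (D, X) has each player best-responding; Nash payoffs (19, 9).
Sequential outcome (A, W) differs from the Nash profile (D, X).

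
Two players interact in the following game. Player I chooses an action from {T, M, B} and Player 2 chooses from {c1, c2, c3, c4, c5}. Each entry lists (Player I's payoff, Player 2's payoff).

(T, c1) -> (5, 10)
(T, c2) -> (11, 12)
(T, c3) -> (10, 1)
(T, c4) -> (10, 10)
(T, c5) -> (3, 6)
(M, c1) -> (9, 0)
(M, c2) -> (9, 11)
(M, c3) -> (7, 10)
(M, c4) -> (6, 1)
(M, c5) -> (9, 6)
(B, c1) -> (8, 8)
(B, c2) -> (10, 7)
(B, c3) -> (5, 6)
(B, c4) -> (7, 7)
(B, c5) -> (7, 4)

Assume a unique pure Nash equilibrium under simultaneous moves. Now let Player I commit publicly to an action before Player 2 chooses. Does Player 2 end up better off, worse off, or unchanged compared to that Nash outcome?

unchanged

Player 2 best-responds to each possible Player I move:
- T: BR = c2, leader payoff 11.
- M: BR = c2, leader payoff 9.
- B: BR = c1, leader payoff 8.
Among 11, 9, 8, the best is 11 at T. Subgame-perfect outcome: (T, c2) with payoffs (11, 12).
Now find the simultaneous Nash equilibrium.
Player I's best replies: c1→M; c2→T; c3→T; c4→T; c5→M.
Player 2's best replies: T→c2; M→c2; B→c1.
Only (T, c2) has each player best-responding; Nash payoffs (11, 12).
Player 2 earns 12 sequentially versus 12 at the Nash outcome: unchanged.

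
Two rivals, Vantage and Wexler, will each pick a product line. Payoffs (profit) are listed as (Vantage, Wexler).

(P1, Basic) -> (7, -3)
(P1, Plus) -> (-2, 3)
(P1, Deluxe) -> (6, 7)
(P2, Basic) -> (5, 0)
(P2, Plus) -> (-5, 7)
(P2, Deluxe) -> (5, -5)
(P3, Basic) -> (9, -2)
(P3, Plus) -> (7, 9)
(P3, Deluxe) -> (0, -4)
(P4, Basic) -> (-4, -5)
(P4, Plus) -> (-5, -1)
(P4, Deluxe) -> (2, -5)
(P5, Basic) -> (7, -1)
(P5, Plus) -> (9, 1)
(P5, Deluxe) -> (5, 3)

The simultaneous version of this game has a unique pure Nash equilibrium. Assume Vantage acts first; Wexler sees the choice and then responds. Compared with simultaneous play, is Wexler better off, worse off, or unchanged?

better off

Wexler best-responds to each possible Vantage move:
- P1: BR = Deluxe, leader payoff 6.
- P2: BR = Plus, leader payoff -5.
- P3: BR = Plus, leader payoff 7.
- P4: BR = Plus, leader payoff -5.
- P5: BR = Deluxe, leader payoff 5.
Among 6, -5, 7, -5, 5, the best is 7 at P3. Subgame-perfect outcome: (P3, Plus) with payoffs (7, 9).
Under simultaneous play:
Vantage's best replies: Basic→P3; Plus→P5; Deluxe→P1.
Wexler's best replies: P1→Deluxe; P2→Plus; P3→Plus; P4→Plus; P5→Deluxe.
The unique mutual best reply is (P1, Deluxe), giving (6, 7).
Wexler earns 9 sequentially versus 7 at the Nash outcome: better off.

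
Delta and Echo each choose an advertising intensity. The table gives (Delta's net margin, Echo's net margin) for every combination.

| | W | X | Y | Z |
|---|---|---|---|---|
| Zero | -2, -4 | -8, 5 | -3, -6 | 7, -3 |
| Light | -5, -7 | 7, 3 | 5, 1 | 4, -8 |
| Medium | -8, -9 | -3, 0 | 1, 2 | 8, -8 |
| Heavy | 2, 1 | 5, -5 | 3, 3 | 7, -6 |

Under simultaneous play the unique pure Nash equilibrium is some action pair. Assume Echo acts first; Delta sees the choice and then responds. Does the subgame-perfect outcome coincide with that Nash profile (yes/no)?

yes

Backward induction with Echo moving first.
- W → Delta plays Heavy (best of -2, -5, -8, 2); Echo gets 1.
- X → Delta plays Light (best of -8, 7, -3, 5); Echo gets 3.
- Y → Delta plays Light (best of -3, 5, 1, 3); Echo gets 1.
- Z → Delta plays Medium (best of 7, 4, 8, 7); Echo gets -8.
Maximizing over 1, 3, 1, -8, Echo chooses X. Subgame-perfect outcome: (Light, X) with payoffs (7, 3).
Now find the simultaneous Nash equilibrium.
Delta's best replies: W→Heavy; X→Light; Y→Light; Z→Medium.
Echo's best replies: Zero→X; Light→X; Medium→Y; Heavy→Y.
Only (Light, X) has each player best-responding; Nash payoffs (7, 3).
Sequential outcome (Light, X) coincides with the Nash profile (Light, X).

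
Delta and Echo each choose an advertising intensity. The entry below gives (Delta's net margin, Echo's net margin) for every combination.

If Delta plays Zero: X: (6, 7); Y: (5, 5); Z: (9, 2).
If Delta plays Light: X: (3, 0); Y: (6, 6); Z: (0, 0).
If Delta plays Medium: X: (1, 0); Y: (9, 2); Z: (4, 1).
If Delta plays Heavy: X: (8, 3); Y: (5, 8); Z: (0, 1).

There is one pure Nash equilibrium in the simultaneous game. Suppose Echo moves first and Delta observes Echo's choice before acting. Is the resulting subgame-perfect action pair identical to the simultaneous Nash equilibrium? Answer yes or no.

no

Backward induction with Echo moving first.
- X: Delta compares 6, 3, 1, 8 and picks Heavy; Echo would get 3.
- Y: Delta compares 5, 6, 9, 5 and picks Medium; Echo would get 2.
- Z: Delta compares 9, 0, 4, 0 and picks Zero; Echo would get 2.
Echo's induced payoffs are 3, 2, 2, so Echo commits to X. Subgame-perfect outcome: (Heavy, X) with payoffs (8, 3).
Now find the simultaneous Nash equilibrium.
Delta's best replies: X→Heavy; Y→Medium; Z→Zero.
Echo's best replies: Zero→X; Light→Y; Medium→Y; Heavy→Y.
Only (Medium, Y) has each player best-responding; Nash payoffs (9, 2).
Sequential outcome (Heavy, X) differs from the Nash profile (Medium, Y).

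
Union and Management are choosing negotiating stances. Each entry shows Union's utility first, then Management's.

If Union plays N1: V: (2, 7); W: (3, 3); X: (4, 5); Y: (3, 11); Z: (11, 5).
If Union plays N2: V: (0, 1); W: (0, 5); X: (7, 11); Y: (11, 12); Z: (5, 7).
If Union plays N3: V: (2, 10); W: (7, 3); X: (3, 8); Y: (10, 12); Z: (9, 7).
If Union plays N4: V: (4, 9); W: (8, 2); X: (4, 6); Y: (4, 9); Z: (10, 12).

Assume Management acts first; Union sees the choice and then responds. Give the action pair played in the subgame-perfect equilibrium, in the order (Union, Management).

Union best-responds to each possible Management move:
- V → Union plays N4 (best of 2, 0, 2, 4); Management gets 9.
- W → Union plays N4 (best of 3, 0, 7, 8); Management gets 2.
- X → Union plays N2 (best of 4, 7, 3, 4); Management gets 11.
- Y → Union plays N2 (best of 3, 11, 10, 4); Management gets 12.
- Z → Union plays N1 (best of 11, 5, 9, 10); Management gets 5.
Among 9, 2, 11, 12, 5, the best is 12 at Y. Subgame-perfect outcome: (N2, Y) with payoffs (11, 12).

(N2, Y)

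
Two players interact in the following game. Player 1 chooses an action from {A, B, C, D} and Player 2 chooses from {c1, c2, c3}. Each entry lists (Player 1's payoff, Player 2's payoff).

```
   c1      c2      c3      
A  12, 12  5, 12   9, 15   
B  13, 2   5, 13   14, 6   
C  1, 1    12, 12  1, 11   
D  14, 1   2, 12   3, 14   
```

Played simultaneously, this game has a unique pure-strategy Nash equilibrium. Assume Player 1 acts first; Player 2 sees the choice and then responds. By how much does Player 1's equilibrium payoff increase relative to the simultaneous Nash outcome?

0

Solve by backward induction (Player 1 leads).
- A → Player 2 plays c3 (best of 12, 12, 15); Player 1 gets 9.
- B → Player 2 plays c2 (best of 2, 13, 6); Player 1 gets 5.
- C → Player 2 plays c2 (best of 1, 12, 11); Player 1 gets 12.
- D → Player 2 plays c3 (best of 1, 12, 14); Player 1 gets 3.
Maximizing over 9, 5, 12, 3, Player 1 chooses C. Subgame-perfect outcome: (C, c2) with payoffs (12, 12).
Now find the simultaneous Nash equilibrium.
Player 1's best replies: c1→D; c2→C; c3→B.
Player 2's best replies: A→c3; B→c2; C→c2; D→c3.
Only (C, c2) has each player best-responding; Nash payoffs (12, 12).
Player 1's commitment gain: 12 − 12 = 0.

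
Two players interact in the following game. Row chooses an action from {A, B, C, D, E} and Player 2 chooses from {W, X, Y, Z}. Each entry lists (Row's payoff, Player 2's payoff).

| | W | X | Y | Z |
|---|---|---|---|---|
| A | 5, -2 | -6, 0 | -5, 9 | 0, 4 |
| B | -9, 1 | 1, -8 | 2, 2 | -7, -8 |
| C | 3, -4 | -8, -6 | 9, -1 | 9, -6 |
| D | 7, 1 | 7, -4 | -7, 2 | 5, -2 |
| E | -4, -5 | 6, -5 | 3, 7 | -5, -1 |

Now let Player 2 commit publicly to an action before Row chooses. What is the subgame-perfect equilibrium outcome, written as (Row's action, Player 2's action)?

Backward induction with Player 2 moving first.
- W: Row compares 5, -9, 3, 7, -4 and picks D; Player 2 would get 1.
- X: Row compares -6, 1, -8, 7, 6 and picks D; Player 2 would get -4.
- Y: Row compares -5, 2, 9, -7, 3 and picks C; Player 2 would get -1.
- Z: Row compares 0, -7, 9, 5, -5 and picks C; Player 2 would get -6.
Among 1, -4, -1, -6, the best is 1 at W. Subgame-perfect outcome: (D, W) with payoffs (7, 1).

(D, W)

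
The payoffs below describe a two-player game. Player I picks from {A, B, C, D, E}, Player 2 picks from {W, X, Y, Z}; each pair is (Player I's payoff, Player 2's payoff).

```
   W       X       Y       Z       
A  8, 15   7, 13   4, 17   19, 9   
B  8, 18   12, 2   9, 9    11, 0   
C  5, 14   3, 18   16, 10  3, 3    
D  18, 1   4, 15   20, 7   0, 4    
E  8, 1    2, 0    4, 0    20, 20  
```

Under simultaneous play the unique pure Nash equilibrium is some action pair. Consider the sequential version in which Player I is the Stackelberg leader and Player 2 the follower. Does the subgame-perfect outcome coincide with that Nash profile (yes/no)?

yes

Player 2 best-responds to each possible Player I move:
- A: BR = Y, leader payoff 4.
- B: BR = W, leader payoff 8.
- C: BR = X, leader payoff 3.
- D: BR = X, leader payoff 4.
- E: BR = Z, leader payoff 20.
Maximizing over 4, 8, 3, 4, 20, Player I chooses E. Subgame-perfect outcome: (E, Z) with payoffs (20, 20).
Under simultaneous play:
Player I's best replies: W→D; X→B; Y→D; Z→E.
Player 2's best replies: A→Y; B→W; C→X; D→X; E→Z.
Only (E, Z) has each player best-responding; Nash payoffs (20, 20).
Sequential outcome (E, Z) coincides with the Nash profile (E, Z).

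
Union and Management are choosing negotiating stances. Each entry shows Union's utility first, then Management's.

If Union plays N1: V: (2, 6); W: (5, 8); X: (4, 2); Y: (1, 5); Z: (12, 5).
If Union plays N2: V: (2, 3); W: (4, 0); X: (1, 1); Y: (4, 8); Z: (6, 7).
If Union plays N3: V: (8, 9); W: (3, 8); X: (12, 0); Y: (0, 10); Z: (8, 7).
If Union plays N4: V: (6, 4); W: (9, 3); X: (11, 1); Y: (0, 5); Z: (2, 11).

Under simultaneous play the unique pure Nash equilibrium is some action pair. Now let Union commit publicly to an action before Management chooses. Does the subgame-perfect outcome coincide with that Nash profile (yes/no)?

no

Management best-responds to each possible Union move:
- N1: Management compares 6, 8, 2, 5, 5 and picks W; Union would get 5.
- N2: Management compares 3, 0, 1, 8, 7 and picks Y; Union would get 4.
- N3: Management compares 9, 8, 0, 10, 7 and picks Y; Union would get 0.
- N4: Management compares 4, 3, 1, 5, 11 and picks Z; Union would get 2.
Union's induced payoffs are 5, 4, 0, 2, so Union commits to N1. Subgame-perfect outcome: (N1, W) with payoffs (5, 8).
Now find the simultaneous Nash equilibrium.
Union's best replies: V→N3; W→N4; X→N3; Y→N2; Z→N1.
Management's best replies: N1→W; N2→Y; N3→Y; N4→Z.
The unique mutual best reply is (N2, Y), giving (4, 8).
Sequential outcome (N1, W) differs from the Nash profile (N2, Y).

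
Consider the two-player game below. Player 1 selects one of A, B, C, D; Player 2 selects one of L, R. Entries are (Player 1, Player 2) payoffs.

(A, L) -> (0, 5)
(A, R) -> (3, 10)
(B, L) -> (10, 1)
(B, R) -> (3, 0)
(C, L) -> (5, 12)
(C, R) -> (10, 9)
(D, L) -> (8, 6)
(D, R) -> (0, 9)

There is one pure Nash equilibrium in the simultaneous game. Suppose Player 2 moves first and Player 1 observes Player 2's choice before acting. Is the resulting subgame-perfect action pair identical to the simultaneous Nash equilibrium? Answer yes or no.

no

Work backward from Player 1's decision.
- L: BR = B, leader payoff 1.
- R: BR = C, leader payoff 9.
Player 2's induced payoffs are 1, 9, so Player 2 commits to R. Subgame-perfect outcome: (C, R) with payoffs (10, 9).
For the simultaneous game, intersect best replies.
Player 1's best replies: L→B; R→C.
Player 2's best replies: A→R; B→L; C→L; D→R.
Only (B, L) has each player best-responding; Nash payoffs (10, 1).
Sequential outcome (C, R) differs from the Nash profile (B, L).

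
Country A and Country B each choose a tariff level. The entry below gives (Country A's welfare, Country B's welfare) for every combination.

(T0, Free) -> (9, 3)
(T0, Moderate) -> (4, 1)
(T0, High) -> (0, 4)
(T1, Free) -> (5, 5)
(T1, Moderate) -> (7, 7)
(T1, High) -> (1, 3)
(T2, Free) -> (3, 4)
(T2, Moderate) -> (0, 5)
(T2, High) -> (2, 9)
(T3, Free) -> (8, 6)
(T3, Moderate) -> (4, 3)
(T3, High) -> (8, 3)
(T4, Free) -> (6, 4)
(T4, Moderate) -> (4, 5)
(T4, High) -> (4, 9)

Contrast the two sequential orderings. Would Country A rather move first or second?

first

If Country A leads: Country B's best replies are T0→High, T1→Moderate, T2→High, T3→Free, T4→High; Country A's induced payoffs 0, 7, 2, 8, 4; outcome (T3, Free), payoffs (8, 6).
If Country B leads: Country A's best replies are Free→T0, Moderate→T1, High→T3; Country B's induced payoffs 3, 7, 3; outcome (T1, Moderate), payoffs (7, 7).
Country A gets 8 moving first and 7 moving second, so Country A prefers to move first.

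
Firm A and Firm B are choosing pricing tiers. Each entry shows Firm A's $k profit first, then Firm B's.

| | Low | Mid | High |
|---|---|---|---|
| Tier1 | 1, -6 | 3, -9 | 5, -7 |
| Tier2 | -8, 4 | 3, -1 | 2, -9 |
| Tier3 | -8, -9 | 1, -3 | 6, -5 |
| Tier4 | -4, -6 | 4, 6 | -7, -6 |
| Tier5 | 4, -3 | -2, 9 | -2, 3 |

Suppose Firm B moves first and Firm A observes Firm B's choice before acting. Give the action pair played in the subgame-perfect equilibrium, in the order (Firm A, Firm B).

Backward induction with Firm B moving first.
- Low: Firm A compares 1, -8, -8, -4, 4 and picks Tier5; Firm B would get -3.
- Mid: Firm A compares 3, 3, 1, 4, -2 and picks Tier4; Firm B would get 6.
- High: Firm A compares 5, 2, 6, -7, -2 and picks Tier3; Firm B would get -5.
Maximizing over -3, 6, -5, Firm B chooses Mid. Subgame-perfect outcome: (Tier4, Mid) with payoffs (4, 6).

(Tier4, Mid)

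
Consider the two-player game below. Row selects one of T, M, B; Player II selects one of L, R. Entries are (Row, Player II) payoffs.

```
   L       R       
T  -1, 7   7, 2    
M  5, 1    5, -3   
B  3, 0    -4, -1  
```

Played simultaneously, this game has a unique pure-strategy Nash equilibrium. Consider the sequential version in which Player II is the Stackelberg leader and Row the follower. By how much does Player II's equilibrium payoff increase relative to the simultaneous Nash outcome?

1

Work backward from Row's decision.
- L: BR = M, leader payoff 1.
- R: BR = T, leader payoff 2.
Among 1, 2, the best is 2 at R. Subgame-perfect outcome: (T, R) with payoffs (7, 2).
For the simultaneous game, intersect best replies.
Row's best replies: L→M; R→T.
Player II's best replies: T→L; M→L; B→L.
The unique mutual best reply is (M, L), giving (5, 1).
Player II's commitment gain: 2 − 1 = 1.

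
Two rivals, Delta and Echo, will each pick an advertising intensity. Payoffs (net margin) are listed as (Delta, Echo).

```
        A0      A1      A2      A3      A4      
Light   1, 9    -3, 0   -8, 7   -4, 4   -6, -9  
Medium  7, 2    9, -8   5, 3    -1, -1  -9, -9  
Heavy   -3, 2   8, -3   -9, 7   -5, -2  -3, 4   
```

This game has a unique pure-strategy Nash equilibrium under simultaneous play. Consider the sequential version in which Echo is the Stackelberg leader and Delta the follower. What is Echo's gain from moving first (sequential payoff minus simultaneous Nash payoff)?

Work backward from Delta's decision.
- A0: Delta compares 1, 7, -3 and picks Medium; Echo would get 2.
- A1: Delta compares -3, 9, 8 and picks Medium; Echo would get -8.
- A2: Delta compares -8, 5, -9 and picks Medium; Echo would get 3.
- A3: Delta compares -4, -1, -5 and picks Medium; Echo would get -1.
- A4: Delta compares -6, -9, -3 and picks Heavy; Echo would get 4.
Echo's induced payoffs are 2, -8, 3, -1, 4, so Echo commits to A4. Subgame-perfect outcome: (Heavy, A4) with payoffs (-3, 4).
Now find the simultaneous Nash equilibrium.
Delta's best replies: A0→Medium; A1→Medium; A2→Medium; A3→Medium; A4→Heavy.
Echo's best replies: Light→A0; Medium→A2; Heavy→A2.
Only (Medium, A2) has each player best-responding; Nash payoffs (5, 3).
Echo's commitment gain: 4 − 3 = 1.

1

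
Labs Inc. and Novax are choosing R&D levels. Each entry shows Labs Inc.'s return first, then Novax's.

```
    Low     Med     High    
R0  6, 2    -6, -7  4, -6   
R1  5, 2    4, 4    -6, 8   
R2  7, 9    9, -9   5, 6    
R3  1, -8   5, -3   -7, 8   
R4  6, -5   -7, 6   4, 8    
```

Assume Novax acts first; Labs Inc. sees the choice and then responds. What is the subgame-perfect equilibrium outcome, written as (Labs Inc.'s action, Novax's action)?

(R2, Low)

Solve by backward induction (Novax leads).
- Low: Labs Inc. compares 6, 5, 7, 1, 6 and picks R2; Novax would get 9.
- Med: Labs Inc. compares -6, 4, 9, 5, -7 and picks R2; Novax would get -9.
- High: Labs Inc. compares 4, -6, 5, -7, 4 and picks R2; Novax would get 6.
Novax's induced payoffs are 9, -9, 6, so Novax commits to Low. Subgame-perfect outcome: (R2, Low) with payoffs (7, 9).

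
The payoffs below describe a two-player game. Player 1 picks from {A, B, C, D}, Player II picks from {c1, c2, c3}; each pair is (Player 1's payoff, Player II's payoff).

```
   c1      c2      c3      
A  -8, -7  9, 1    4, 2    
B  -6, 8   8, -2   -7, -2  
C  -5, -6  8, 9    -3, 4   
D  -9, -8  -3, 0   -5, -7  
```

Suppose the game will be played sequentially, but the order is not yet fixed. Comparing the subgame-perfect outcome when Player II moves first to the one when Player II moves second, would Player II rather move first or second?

If Player 1 leads: Player II's best replies are A→c3, B→c1, C→c2, D→c2; Player 1's induced payoffs 4, -6, 8, -3; outcome (C, c2), payoffs (8, 9).
If Player II leads: Player 1's best replies are c1→C, c2→A, c3→A; Player II's induced payoffs -6, 1, 2; outcome (A, c3), payoffs (4, 2).
Player II gets 2 moving first and 9 moving second, so Player II prefers to move second.

second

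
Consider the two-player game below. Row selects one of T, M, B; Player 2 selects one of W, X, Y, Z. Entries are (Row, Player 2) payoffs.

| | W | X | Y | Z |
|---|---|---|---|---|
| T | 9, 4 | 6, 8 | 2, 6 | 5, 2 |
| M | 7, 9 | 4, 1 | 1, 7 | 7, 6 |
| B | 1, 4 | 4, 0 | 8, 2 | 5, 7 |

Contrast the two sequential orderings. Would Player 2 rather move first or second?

second

If Row leads: Player 2's best replies are T→X, M→W, B→Z; Row's induced payoffs 6, 7, 5; outcome (M, W), payoffs (7, 9).
If Player 2 leads: Row's best replies are W→T, X→T, Y→B, Z→M; Player 2's induced payoffs 4, 8, 2, 6; outcome (T, X), payoffs (6, 8).
Player 2 gets 8 moving first and 9 moving second, so Player 2 prefers to move second.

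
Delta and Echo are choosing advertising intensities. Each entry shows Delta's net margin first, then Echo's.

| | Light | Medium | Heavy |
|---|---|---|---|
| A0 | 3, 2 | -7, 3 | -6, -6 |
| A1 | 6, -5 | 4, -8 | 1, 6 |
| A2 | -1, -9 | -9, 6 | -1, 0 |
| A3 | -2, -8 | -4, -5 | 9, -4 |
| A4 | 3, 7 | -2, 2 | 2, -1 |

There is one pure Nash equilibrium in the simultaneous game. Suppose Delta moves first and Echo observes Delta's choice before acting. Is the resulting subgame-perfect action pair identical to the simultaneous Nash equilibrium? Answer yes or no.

yes

Work backward from Echo's decision.
- A0: BR = Medium, leader payoff -7.
- A1: BR = Heavy, leader payoff 1.
- A2: BR = Medium, leader payoff -9.
- A3: BR = Heavy, leader payoff 9.
- A4: BR = Light, leader payoff 3.
Among -7, 1, -9, 9, 3, the best is 9 at A3. Subgame-perfect outcome: (A3, Heavy) with payoffs (9, -4).
Under simultaneous play:
Delta's best replies: Light→A1; Medium→A1; Heavy→A3.
Echo's best replies: A0→Medium; A1→Heavy; A2→Medium; A3→Heavy; A4→Light.
The unique mutual best reply is (A3, Heavy), giving (9, -4).
Sequential outcome (A3, Heavy) coincides with the Nash profile (A3, Heavy).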